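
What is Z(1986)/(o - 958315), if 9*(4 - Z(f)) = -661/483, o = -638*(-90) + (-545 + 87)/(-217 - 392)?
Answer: -523421/113569431579 ≈ -4.6088e-6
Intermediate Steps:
o = 34969238/609 (o = 57420 - 458/(-609) = 57420 - 458*(-1/609) = 57420 + 458/609 = 34969238/609 ≈ 57421.)
Z(f) = 18049/4347 (Z(f) = 4 - (-661)/(9*483) = 4 - 1/9*(-661/483) = 4 + 661/4347 = 18049/4347)
Z(1986)/(o - 958315) = 18049/(4347*(34969238/609 - 958315)) = 18049/(4347*(-548644597/609)) = (18049/4347)*(-609/548644597) = -523421/113569431579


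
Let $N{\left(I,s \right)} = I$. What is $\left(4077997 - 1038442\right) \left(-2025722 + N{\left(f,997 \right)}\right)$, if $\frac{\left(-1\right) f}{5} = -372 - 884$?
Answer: $-6138205028310$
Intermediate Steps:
$f = 6280$ ($f = - 5 \left(-372 - 884\right) = \left(-5\right) \left(-1256\right) = 6280$)
$\left(4077997 - 1038442\right) \left(-2025722 + N{\left(f,997 \right)}\right) = \left(4077997 - 1038442\right) \left(-2025722 + 6280\right) = 3039555 \left(-2019442\right) = -6138205028310$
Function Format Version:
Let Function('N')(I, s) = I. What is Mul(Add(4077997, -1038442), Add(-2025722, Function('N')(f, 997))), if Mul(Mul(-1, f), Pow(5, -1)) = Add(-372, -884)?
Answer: -6138205028310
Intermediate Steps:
f = 6280 (f = Mul(-5, Add(-372, -884)) = Mul(-5, -1256) = 6280)
Mul(Add(4077997, -1038442), Add(-2025722, Function('N')(f, 997))) = Mul(Add(4077997, -1038442), Add(-2025722, 6280)) = Mul(3039555, -2019442) = -6138205028310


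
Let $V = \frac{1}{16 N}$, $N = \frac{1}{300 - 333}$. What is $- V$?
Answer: $\frac{33}{16} \approx 2.0625$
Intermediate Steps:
$N = - \frac{1}{33}$ ($N = \frac{1}{-33} = - \frac{1}{33} \approx -0.030303$)
$V = - \frac{33}{16}$ ($V = \frac{1}{16 \left(- \frac{1}{33}\right)} = \frac{1}{- \frac{16}{33}} = - \frac{33}{16} \approx -2.0625$)
$- V = \left(-1\right) \left(- \frac{33}{16}\right) = \frac{33}{16}$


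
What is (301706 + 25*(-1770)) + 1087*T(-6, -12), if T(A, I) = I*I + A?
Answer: 407462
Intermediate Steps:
T(A, I) = A + I² (T(A, I) = I² + A = A + I²)
(301706 + 25*(-1770)) + 1087*T(-6, -12) = (301706 + 25*(-1770)) + 1087*(-6 + (-12)²) = (301706 - 44250) + 1087*(-6 + 144) = 257456 + 1087*138 = 257456 + 150006 = 407462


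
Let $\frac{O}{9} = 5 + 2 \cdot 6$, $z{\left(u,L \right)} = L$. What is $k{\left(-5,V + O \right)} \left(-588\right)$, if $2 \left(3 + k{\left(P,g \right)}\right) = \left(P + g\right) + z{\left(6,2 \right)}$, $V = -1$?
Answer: $-42042$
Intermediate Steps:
$O = 153$ ($O = 9 \left(5 + 2 \cdot 6\right) = 9 \left(5 + 12\right) = 9 \cdot 17 = 153$)
$k{\left(P,g \right)} = -2 + \frac{P}{2} + \frac{g}{2}$ ($k{\left(P,g \right)} = -3 + \frac{\left(P + g\right) + 2}{2} = -3 + \frac{2 + P + g}{2} = -3 + \left(1 + \frac{P}{2} + \frac{g}{2}\right) = -2 + \frac{P}{2} + \frac{g}{2}$)
$k{\left(-5,V + O \right)} \left(-588\right) = \left(-2 + \frac{1}{2} \left(-5\right) + \frac{-1 + 153}{2}\right) \left(-588\right) = \left(-2 - \frac{5}{2} + \frac{1}{2} \cdot 152\right) \left(-588\right) = \left(-2 - \frac{5}{2} + 76\right) \left(-588\right) = \frac{143}{2} \left(-588\right) = -42042$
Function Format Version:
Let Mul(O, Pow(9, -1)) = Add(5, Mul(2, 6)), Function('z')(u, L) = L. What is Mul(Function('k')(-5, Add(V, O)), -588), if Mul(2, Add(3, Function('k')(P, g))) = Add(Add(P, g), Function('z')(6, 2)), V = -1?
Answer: -42042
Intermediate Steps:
O = 153 (O = Mul(9, Add(5, Mul(2, 6))) = Mul(9, Add(5, 12)) = Mul(9, 17) = 153)
Function('k')(P, g) = Add(-2, Mul(Rational(1, 2), P), Mul(Rational(1, 2), g)) (Function('k')(P, g) = Add(-3, Mul(Rational(1, 2), Add(Add(P, g), 2))) = Add(-3, Mul(Rational(1, 2), Add(2, P, g))) = Add(-3, Add(1, Mul(Rational(1, 2), P), Mul(Rational(1, 2), g))) = Add(-2, Mul(Rational(1, 2), P), Mul(Rational(1, 2), g)))
Mul(Function('k')(-5, Add(V, O)), -588) = Mul(Add(-2, Mul(Rational(1, 2), -5), Mul(Rational(1, 2), Add(-1, 153))), -588) = Mul(Add(-2, Rational(-5, 2), Mul(Rational(1, 2), 152)), -588) = Mul(Add(-2, Rational(-5, 2), 76), -588) = Mul(Rational(143, 2), -588) = -42042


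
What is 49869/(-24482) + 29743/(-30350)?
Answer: -923267/306025 ≈ -3.0170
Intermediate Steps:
49869/(-24482) + 29743/(-30350) = 49869*(-1/24482) + 29743*(-1/30350) = -49869/24482 - 49/50 = -923267/306025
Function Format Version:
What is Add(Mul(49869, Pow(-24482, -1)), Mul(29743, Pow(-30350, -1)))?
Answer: Rational(-923267, 306025) ≈ -3.0170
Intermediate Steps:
Add(Mul(49869, Pow(-24482, -1)), Mul(29743, Pow(-30350, -1))) = Add(Mul(49869, Rational(-1, 24482)), Mul(29743, Rational(-1, 30350))) = Add(Rational(-49869, 24482), Rational(-49, 50)) = Rational(-923267, 306025)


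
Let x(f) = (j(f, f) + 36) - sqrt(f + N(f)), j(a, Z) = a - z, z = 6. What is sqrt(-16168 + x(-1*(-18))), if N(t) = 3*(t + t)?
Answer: sqrt(-16120 - 3*sqrt(14)) ≈ 127.01*I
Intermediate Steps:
j(a, Z) = -6 + a (j(a, Z) = a - 1*6 = a - 6 = -6 + a)
N(t) = 6*t (N(t) = 3*(2*t) = 6*t)
x(f) = 30 + f - sqrt(7)*sqrt(f) (x(f) = ((-6 + f) + 36) - sqrt(f + 6*f) = (30 + f) - sqrt(7*f) = (30 + f) - sqrt(7)*sqrt(f) = 30 + f - sqrt(7)*sqrt(f))
sqrt(-16168 + x(-1*(-18))) = sqrt(-16168 + (30 - 1*(-18) - sqrt(7)*sqrt(-1*(-18)))) = sqrt(-16168 + (30 + 18 - sqrt(7)*sqrt(18))) = sqrt(-16168 + (30 + 18 - sqrt(7)*3*sqrt(2))) = sqrt(-16168 + (30 + 18 - 3*sqrt(14))) = sqrt(-16168 + (48 - 3*sqrt(14))) = sqrt(-16120 - 3*sqrt(14))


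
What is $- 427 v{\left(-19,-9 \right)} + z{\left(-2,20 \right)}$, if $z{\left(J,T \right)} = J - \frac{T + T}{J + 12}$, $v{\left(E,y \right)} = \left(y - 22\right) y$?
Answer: $-119139$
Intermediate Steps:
$v{\left(E,y \right)} = y \left(-22 + y\right)$ ($v{\left(E,y \right)} = \left(-22 + y\right) y = y \left(-22 + y\right)$)
$z{\left(J,T \right)} = J - \frac{2 T}{12 + J}$
$- 427 v{\left(-19,-9 \right)} + z{\left(-2,20 \right)} = - 427 \left(- 9 \left(-22 - 9\right)\right) + \frac{\left(-2\right)^{2} - 40 + 12 \left(-2\right)}{12 - 2} = - 427 \left(\left(-9\right) \left(-31\right)\right) + \frac{4 - 40 - 24}{10} = \left(-427\right) 279 + \frac{1}{10} \left(-60\right) = -119133 - 6 = -119139$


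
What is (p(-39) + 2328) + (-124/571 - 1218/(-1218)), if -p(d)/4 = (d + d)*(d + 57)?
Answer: 4536471/571 ≈ 7944.8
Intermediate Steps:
p(d) = -8*d*(57 + d) (p(d) = -4*(d + d)*(d + 57) = -4*2*d*(57 + d) = -8*d*(57 + d))
(p(-39) + 2328) + (-124/571 - 1218/(-1218)) = (-8*(-39)*(57 - 39) + 2328) + (-124/571 - 1218/(-1218)) = (-8*(-39)*18 + 2328) + (-124*1/571 - 1218*(-1/1218)) = (5616 + 2328) + (-124/571 + 1) = 7944 + 447/571 = 4536471/571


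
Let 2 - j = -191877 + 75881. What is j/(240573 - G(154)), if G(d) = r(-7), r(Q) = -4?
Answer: 115998/240577 ≈ 0.48217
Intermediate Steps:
G(d) = -4
j = 115998 (j = 2 - (-191877 + 75881) = 2 - 1*(-115996) = 2 + 115996 = 115998)
j/(240573 - G(154)) = 115998/(240573 - 1*(-4)) = 115998/(240573 + 4) = 115998/240577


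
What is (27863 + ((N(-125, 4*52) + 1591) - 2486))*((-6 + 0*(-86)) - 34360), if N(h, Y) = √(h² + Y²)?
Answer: -926782288 - 34366*√58889 ≈ -9.3512e+8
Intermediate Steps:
N(h, Y) = √(Y² + h²)
(27863 + ((N(-125, 4*52) + 1591) - 2486))*((-6 + 0*(-86)) - 34360) = (27863 + ((√((4*52)² + (-125)²) + 1591) - 2486))*((-6 + 0*(-86)) - 34360) = (27863 + ((√(208² + 15625) + 1591) - 2486))*((-6 + 0) - 34360) = (27863 + ((√(43264 + 15625) + 1591) - 2486))*(-6 - 34360) = (27863 + ((√58889 + 1591) - 2486))*(-34366) = (27863 + ((1591 + √58889) - 2486))*(-34366) = (27863 + (-895 + √58889))*(-34366) = (26968 + √58889)*(-34366) = -926782288 - 34366*√58889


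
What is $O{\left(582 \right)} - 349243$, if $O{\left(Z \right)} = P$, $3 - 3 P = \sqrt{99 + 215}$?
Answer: $-349242 - \frac{\sqrt{314}}{3} \approx -3.4925 \cdot 10^{5}$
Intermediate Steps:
$P = 1 - \frac{\sqrt{314}}{3}$ ($P = 1 - \frac{\sqrt{99 + 215}}{3} = 1 - \frac{\sqrt{314}}{3} \approx -4.9067$)
$O{\left(Z \right)} = 1 - \frac{\sqrt{314}}{3}$
$O{\left(582 \right)} - 349243 = \left(1 - \frac{\sqrt{314}}{3}\right) - 349243 = -349242 - \frac{\sqrt{314}}{3}$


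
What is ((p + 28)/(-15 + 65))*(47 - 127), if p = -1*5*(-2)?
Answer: -304/5 ≈ -60.800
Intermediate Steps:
p = 10 (p = -5*(-2) = 10)
((p + 28)/(-15 + 65))*(47 - 127) = ((10 + 28)/(-15 + 65))*(47 - 127) = (38/50)*(-80) = (38*(1/50))*(-80) = (19/25)*(-80) = -304/5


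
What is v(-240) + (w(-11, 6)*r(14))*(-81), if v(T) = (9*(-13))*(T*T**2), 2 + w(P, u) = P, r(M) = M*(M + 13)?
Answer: 1617806034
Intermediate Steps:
r(M) = M*(13 + M)
w(P, u) = -2 + P
v(T) = -117*T**3
v(-240) + (w(-11, 6)*r(14))*(-81) = -117*(-240)**3 + ((-2 - 11)*(14*(13 + 14)))*(-81) = -117*(-13824000) - 182*27*(-81) = 1617408000 - 13*378*(-81) = 1617408000 - 4914*(-81) = 1617408000 + 398034 = 1617806034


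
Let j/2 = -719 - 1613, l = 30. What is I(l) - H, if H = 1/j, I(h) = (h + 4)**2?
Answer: 5391585/4664 ≈ 1156.0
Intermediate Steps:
j = -4664 (j = 2*(-719 - 1613) = 2*(-2332) = -4664)
I(h) = (4 + h)**2
H = -1/4664 (H = 1/(-4664) = -1/4664 ≈ -0.00021441)
I(l) - H = (4 + 30)**2 - 1*(-1/4664) = 34**2 + 1/4664 = 1156 + 1/4664 = 5391585/4664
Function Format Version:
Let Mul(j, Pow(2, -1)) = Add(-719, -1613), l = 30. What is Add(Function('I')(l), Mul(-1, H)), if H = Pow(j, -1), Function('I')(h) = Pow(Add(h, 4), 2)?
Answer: Rational(5391585, 4664) ≈ 1156.0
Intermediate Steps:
j = -4664 (j = Mul(2, Add(-719, -1613)) = Mul(2, -2332) = -4664)
Function('I')(h) = Pow(Add(4, h), 2)
H = Rational(-1, 4664) (H = Pow(-4664, -1) = Rational(-1, 4664) ≈ -0.00021441)
Add(Function('I')(l), Mul(-1, H)) = Add(Pow(Add(4, 30), 2), Mul(-1, Rational(-1, 4664))) = Add(Pow(34, 2), Rational(1, 4664)) = Add(1156, Rational(1, 4664)) = Rational(5391585, 4664)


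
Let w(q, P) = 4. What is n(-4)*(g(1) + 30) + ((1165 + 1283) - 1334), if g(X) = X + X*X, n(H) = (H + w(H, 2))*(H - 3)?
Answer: 1114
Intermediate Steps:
n(H) = (-3 + H)*(4 + H) (n(H) = (H + 4)*(H - 3) = (4 + H)*(-3 + H) = (-3 + H)*(4 + H))
g(X) = X + X²
n(-4)*(g(1) + 30) + ((1165 + 1283) - 1334) = (-12 - 4 + (-4)²)*(1*(1 + 1) + 30) + ((1165 + 1283) - 1334) = (-12 - 4 + 16)*(1*2 + 30) + (2448 - 1334) = 0*(2 + 30) + 1114 = 0*32 + 1114 = 0 + 1114 = 1114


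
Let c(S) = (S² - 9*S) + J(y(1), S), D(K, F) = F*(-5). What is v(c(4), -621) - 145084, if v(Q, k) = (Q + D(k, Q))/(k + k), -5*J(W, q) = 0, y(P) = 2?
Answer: -90097204/621 ≈ -1.4508e+5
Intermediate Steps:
J(W, q) = 0 (J(W, q) = -⅕*0 = 0)
D(K, F) = -5*F
c(S) = S² - 9*S (c(S) = (S² - 9*S) + 0 = S² - 9*S)
v(Q, k) = -2*Q/k (v(Q, k) = (Q - 5*Q)/(k + k) = (-4*Q)/((2*k)) = (-4*Q)*(1/(2*k)) = -2*Q/k)
v(c(4), -621) - 145084 = -2*4*(-9 + 4)/(-621) - 145084 = -2*4*(-5)*(-1/621) - 145084 = -2*(-20)*(-1/621) - 145084 = -40/621 - 145084 = -90097204/621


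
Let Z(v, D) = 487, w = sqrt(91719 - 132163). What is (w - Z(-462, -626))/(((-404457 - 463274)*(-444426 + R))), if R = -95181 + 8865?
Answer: -487/460541286402 + I*sqrt(10111)/230270643201 ≈ -1.0575e-9 + 4.3668e-10*I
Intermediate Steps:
w = 2*I*sqrt(10111) (w = sqrt(-40444) = 2*I*sqrt(10111) ≈ 201.11*I)
R = -86316
(w - Z(-462, -626))/(((-404457 - 463274)*(-444426 + R))) = (2*I*sqrt(10111) - 1*487)/(((-404457 - 463274)*(-444426 - 86316))) = (2*I*sqrt(10111) - 487)/((-867731*(-530742))) = (-487 + 2*I*sqrt(10111))/460541286402 = (-487 + 2*I*sqrt(10111))*(1/460541286402) = -487/460541286402 + I*sqrt(10111)/230270643201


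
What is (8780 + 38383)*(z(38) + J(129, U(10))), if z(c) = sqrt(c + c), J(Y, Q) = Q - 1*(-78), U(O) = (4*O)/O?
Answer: 3867366 + 94326*sqrt(19) ≈ 4.2785e+6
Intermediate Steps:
U(O) = 4
J(Y, Q) = 78 + Q (J(Y, Q) = Q + 78 = 78 + Q)
z(c) = sqrt(2)*sqrt(c) (z(c) = sqrt(2*c) = sqrt(2)*sqrt(c))
(8780 + 38383)*(z(38) + J(129, U(10))) = (8780 + 38383)*(sqrt(2)*sqrt(38) + (78 + 4)) = 47163*(2*sqrt(19) + 82) = 47163*(82 + 2*sqrt(19)) = 3867366 + 94326*sqrt(19)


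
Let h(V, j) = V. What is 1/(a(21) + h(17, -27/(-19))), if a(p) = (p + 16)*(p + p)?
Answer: 1/1571 ≈ 0.00063654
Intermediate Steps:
a(p) = 2*p*(16 + p) (a(p) = (16 + p)*(2*p) = 2*p*(16 + p))
1/(a(21) + h(17, -27/(-19))) = 1/(2*21*(16 + 21) + 17) = 1/(2*21*37 + 17) = 1/(1554 + 17) = 1/1571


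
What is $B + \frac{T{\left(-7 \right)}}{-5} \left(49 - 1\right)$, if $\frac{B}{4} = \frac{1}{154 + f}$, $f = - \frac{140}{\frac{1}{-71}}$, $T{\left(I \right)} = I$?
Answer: $\frac{1695802}{25235} \approx 67.2$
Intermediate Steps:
$f = 9940$ ($f = - \frac{140}{- \frac{1}{71}} = \left(-140\right) \left(-71\right) = 9940$)
$B = \frac{2}{5047}$ ($B = \frac{4}{154 + 9940} = \frac{4}{10094} = 4 \cdot \frac{1}{10094} = \frac{2}{5047} \approx 0.00039627$)
$B + \frac{T{\left(-7 \right)}}{-5} \left(49 - 1\right) = \frac{2}{5047} + - \frac{7}{-5} \left(49 - 1\right) = \frac{2}{5047} + \left(-7\right) \left(- \frac{1}{5}\right) 48 = \frac{2}{5047} + \frac{7}{5} \cdot 48 = \frac{2}{5047} + \frac{336}{5} = \frac{1695802}{25235}$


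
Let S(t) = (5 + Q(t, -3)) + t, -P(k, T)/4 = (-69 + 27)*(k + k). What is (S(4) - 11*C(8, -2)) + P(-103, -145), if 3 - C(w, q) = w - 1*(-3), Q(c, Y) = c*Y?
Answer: -34523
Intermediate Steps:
Q(c, Y) = Y*c
C(w, q) = -w (C(w, q) = 3 - (w - 1*(-3)) = 3 - (w + 3) = 3 - (3 + w) = 3 + (-3 - w) = -w)
P(k, T) = 336*k (P(k, T) = -4*(-69 + 27)*(k + k) = -(-168)*2*k = -(-336)*k = 336*k)
S(t) = 5 - 2*t (S(t) = (5 - 3*t) + t = 5 - 2*t)
(S(4) - 11*C(8, -2)) + P(-103, -145) = ((5 - 2*4) - (-11)*8) + 336*(-103) = ((5 - 8) - 11*(-8)) - 34608 = (-3 + 88) - 34608 = 85 - 34608 = -34523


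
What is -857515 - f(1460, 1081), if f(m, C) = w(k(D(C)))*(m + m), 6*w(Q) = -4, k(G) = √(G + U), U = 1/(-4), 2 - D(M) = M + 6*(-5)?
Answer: -2566705/3 ≈ -8.5557e+5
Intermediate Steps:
D(M) = 32 - M (D(M) = 2 - (M + 6*(-5)) = 2 - (M - 30) = 2 - (-30 + M) = 2 + (30 - M) = 32 - M)
U = -¼ (U = 1*(-¼) = -¼ ≈ -0.25000)
k(G) = √(-¼ + G) (k(G) = √(G - ¼) = √(-¼ + G))
w(Q) = -⅔ (w(Q) = (⅙)*(-4) = -⅔)
f(m, C) = -4*m/3 (f(m, C) = -2*(m + m)/3 = -4*m/3)
-857515 - f(1460, 1081) = -857515 - (-4)*1460/3 = -857515 - 1*(-5840/3) = -857515 + 5840/3 = -2566705/3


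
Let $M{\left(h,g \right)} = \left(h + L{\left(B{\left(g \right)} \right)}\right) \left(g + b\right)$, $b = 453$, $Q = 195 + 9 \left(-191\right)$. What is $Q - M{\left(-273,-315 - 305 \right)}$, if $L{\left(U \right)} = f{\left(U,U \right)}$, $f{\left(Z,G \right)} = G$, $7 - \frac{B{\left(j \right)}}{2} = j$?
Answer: $162303$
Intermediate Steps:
$B{\left(j \right)} = 14 - 2 j$
$L{\left(U \right)} = U$
$Q = -1524$ ($Q = 195 - 1719 = -1524$)
$M{\left(h,g \right)} = \left(453 + g\right) \left(14 + h - 2 g\right)$ ($M{\left(h,g \right)} = \left(h - \left(-14 + 2 g\right)\right) \left(g + 453\right) = \left(14 + h - 2 g\right) \left(453 + g\right) = \left(453 + g\right) \left(14 + h - 2 g\right)$)
$Q - M{\left(-273,-315 - 305 \right)} = -1524 - \left(6342 - 892 \left(-315 - 305\right) - 2 \left(-315 - 305\right)^{2} + 453 \left(-273\right) + \left(-315 - 305\right) \left(-273\right)\right) = -1524 - \left(6342 - 892 \left(-315 - 305\right) - 2 \left(-315 - 305\right)^{2} - 123669 + \left(-315 - 305\right) \left(-273\right)\right) = -1524 - \left(6342 - -553040 - 2 \left(-620\right)^{2} - 123669 - -169260\right) = -1524 - \left(6342 + 553040 - 768800 - 123669 + 169260\right) = -1524 - -163827 = -1524 + 163827 = 162303$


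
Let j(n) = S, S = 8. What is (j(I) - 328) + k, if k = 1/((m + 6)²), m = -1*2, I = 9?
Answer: -5119/16 ≈ -319.94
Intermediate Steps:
j(n) = 8
m = -2
k = 1/16 (k = 1/((-2 + 6)²) = 1/(4²) = 1/16 ≈ 0.062500)
(j(I) - 328) + k = (8 - 328) + 1/16 = -320 + 1/16 = -5119/16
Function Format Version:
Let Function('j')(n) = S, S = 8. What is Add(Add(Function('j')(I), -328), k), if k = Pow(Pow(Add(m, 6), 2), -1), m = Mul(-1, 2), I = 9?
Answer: Rational(-5119, 16) ≈ -319.94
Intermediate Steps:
Function('j')(n) = 8
m = -2
k = Rational(1, 16) (k = Pow(Pow(Add(-2, 6), 2), -1) = Pow(Pow(4, 2), -1) = Pow(16, -1) = Rational(1, 16) ≈ 0.062500)
Add(Add(Function('j')(I), -328), k) = Add(Add(8, -328), Rational(1, 16)) = Add(-320, Rational(1, 16)) = Rational(-5119, 16)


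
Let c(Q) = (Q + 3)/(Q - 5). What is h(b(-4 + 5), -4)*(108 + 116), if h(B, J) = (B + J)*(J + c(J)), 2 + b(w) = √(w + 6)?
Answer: 15680/3 - 7840*√7/9 ≈ 2921.9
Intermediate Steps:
c(Q) = (3 + Q)/(-5 + Q)
b(w) = -2 + √(6 + w) (b(w) = -2 + √(w + 6) = -2 + √(6 + w))
h(B, J) = (B + J)*(J + (3 + J)/(-5 + J))
h(b(-4 + 5), -4)*(108 + 116) = (((-2 + √(6 + (-4 + 5)))*(3 - 4) - 4*(3 - 4) - 4*(-5 - 4)*((-2 + √(6 + (-4 + 5))) - 4))/(-5 - 4))*(108 + 116) = (((-2 + √(6 + 1))*(-1) - 4*(-1) - 4*(-9)*((-2 + √(6 + 1)) - 4))/(-9))*224 = -((-2 + √7)*(-1) + 4 - 4*(-9)*((-2 + √7) - 4))/9*224 = -((2 - √7) + 4 - 4*(-9)*(-6 + √7))/9*224 = -((2 - √7) + 4 + (-216 + 36*√7))/9*224 = -(-210 + 35*√7)/9*224 = (70/3 - 35*√7/9)*224 = 15680/3 - 7840*√7/9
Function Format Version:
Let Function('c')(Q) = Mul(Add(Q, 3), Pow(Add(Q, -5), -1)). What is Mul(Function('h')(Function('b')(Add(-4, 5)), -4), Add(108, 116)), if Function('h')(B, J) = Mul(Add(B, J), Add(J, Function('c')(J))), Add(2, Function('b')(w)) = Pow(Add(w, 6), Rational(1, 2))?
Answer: Add(Rational(15680, 3), Mul(Rational(-7840, 9), Pow(7, Rational(1, 2)))) ≈ 2921.9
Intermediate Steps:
Function('c')(Q) = Mul(Pow(Add(-5, Q), -1), Add(3, Q)) (Function('c')(Q) = Mul(Add(3, Q), Pow(Add(-5, Q), -1)) = Mul(Pow(Add(-5, Q), -1), Add(3, Q)))
Function('b')(w) = Add(-2, Pow(Add(6, w), Rational(1, 2))) (Function('b')(w) = Add(-2, Pow(Add(w, 6), Rational(1, 2))) = Add(-2, Pow(Add(6, w), Rational(1, 2))))
Function('h')(B, J) = Mul(Add(B, J), Add(J, Mul(Pow(Add(-5, J), -1), Add(3, J))))
Mul(Function('h')(Function('b')(Add(-4, 5)), -4), Add(108, 116)) = Mul(Mul(Pow(Add(-5, -4), -1), Add(Mul(Add(-2, Pow(Add(6, Add(-4, 5)), Rational(1, 2))), Add(3, -4)), Mul(-4, Add(3, -4)), Mul(-4, Add(-5, -4), Add(Add(-2, Pow(Add(6, Add(-4, 5)), Rational(1, 2))), -4)))), Add(108, 116)) = Mul(Mul(Pow(-9, -1), Add(Mul(Add(-2, Pow(Add(6, 1), Rational(1, 2))), -1), Mul(-4, -1), Mul(-4, -9, Add(Add(-2, Pow(Add(6, 1), Rational(1, 2))), -4)))), 224) = Mul(Mul(Rational(-1, 9), Add(Mul(Add(-2, Pow(7, Rational(1, 2))), -1), 4, Mul(-4, -9, Add(Add(-2, Pow(7, Rational(1, 2))), -4)))), 224) = Mul(Mul(Rational(-1, 9), Add(Add(2, Mul(-1, Pow(7, Rational(1, 2)))), 4, Mul(-4, -9, Add(-6, Pow(7, Rational(1, 2)))))), 224) = Mul(Mul(Rational(-1, 9), Add(Add(2, Mul(-1, Pow(7, Rational(1, 2)))), 4, Add(-216, Mul(36, Pow(7, Rational(1, 2)))))), 224) = Mul(Mul(Rational(-1, 9), Add(-210, Mul(35, Pow(7, Rational(1, 2))))), 224) = Mul(Add(Rational(70, 3), Mul(Rational(-35, 9), Pow(7, Rational(1, 2)))), 224) = Add(Rational(15680, 3), Mul(Rational(-7840, 9), Pow(7, Rational(1, 2))))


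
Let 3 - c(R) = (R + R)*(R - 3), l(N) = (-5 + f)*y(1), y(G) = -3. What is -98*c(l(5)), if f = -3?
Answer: 98490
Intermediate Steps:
l(N) = 24 (l(N) = (-5 - 3)*(-3) = -8*(-3) = 24)
c(R) = 3 - 2*R*(-3 + R) (c(R) = 3 - (R + R)*(R - 3) = 3 - 2*R*(-3 + R))
-98*c(l(5)) = -98*(3 - 2*24² + 6*24) = -98*(3 - 2*576 + 144) = -98*(3 - 1152 + 144) = -98*(-1005) = 98490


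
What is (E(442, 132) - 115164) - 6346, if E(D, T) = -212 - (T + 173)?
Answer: -122027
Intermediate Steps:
E(D, T) = -385 - T (E(D, T) = -212 - (173 + T) = -212 + (-173 - T) = -385 - T)
(E(442, 132) - 115164) - 6346 = ((-385 - 1*132) - 115164) - 6346 = ((-385 - 132) - 115164) - 6346 = (-517 - 115164) - 6346 = -115681 - 6346 = -122027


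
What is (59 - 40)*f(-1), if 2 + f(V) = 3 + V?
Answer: 0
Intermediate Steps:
f(V) = 1 + V (f(V) = -2 + (3 + V) = 1 + V)
(59 - 40)*f(-1) = (59 - 40)*(1 - 1) = 19*0 = 0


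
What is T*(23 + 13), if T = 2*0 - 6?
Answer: -216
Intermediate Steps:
T = -6 (T = 0 - 6 = -6)
T*(23 + 13) = -6*(23 + 13) = -6*36 = -216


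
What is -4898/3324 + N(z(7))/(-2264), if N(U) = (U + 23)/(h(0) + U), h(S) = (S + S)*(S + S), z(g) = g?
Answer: -9715403/6584844 ≈ -1.4754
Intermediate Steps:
h(S) = 4*S² (h(S) = (2*S)*(2*S) = 4*S²)
N(U) = (23 + U)/U (N(U) = (U + 23)/(4*0² + U) = (23 + U)/(4*0 + U) = (23 + U)/(0 + U) = (23 + U)/U)
-4898/3324 + N(z(7))/(-2264) = -4898/3324 + ((23 + 7)/7)/(-2264) = -4898*1/3324 + ((⅐)*30)*(-1/2264) = -2449/1662 + (30/7)*(-1/2264) = -2449/1662 - 15/7924 = -9715403/6584844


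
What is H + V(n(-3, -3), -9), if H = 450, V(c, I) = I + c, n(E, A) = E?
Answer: 438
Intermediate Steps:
H + V(n(-3, -3), -9) = 450 + (-9 - 3) = 450 - 12 = 438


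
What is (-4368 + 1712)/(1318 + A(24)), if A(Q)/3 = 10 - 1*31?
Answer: -2656/1255 ≈ -2.1163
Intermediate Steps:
A(Q) = -63 (A(Q) = 3*(10 - 1*31) = 3*(10 - 31) = 3*(-21) = -63)
(-4368 + 1712)/(1318 + A(24)) = (-4368 + 1712)/(1318 - 63) = -2656/1255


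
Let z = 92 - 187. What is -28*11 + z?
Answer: -403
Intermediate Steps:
z = -95
-28*11 + z = -28*11 - 95 = -308 - 95 = -403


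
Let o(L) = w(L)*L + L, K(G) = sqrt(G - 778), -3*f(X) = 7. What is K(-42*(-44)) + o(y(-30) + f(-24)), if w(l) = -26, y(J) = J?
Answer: 2425/3 + sqrt(1070) ≈ 841.04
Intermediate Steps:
f(X) = -7/3 (f(X) = -1/3*7 = -7/3)
K(G) = sqrt(-778 + G)
o(L) = -25*L (o(L) = -26*L + L = -25*L)
K(-42*(-44)) + o(y(-30) + f(-24)) = sqrt(-778 - 42*(-44)) - 25*(-30 - 7/3) = sqrt(-778 + 1848) - 25*(-97/3) = sqrt(1070) + 2425/3 = 2425/3 + sqrt(1070)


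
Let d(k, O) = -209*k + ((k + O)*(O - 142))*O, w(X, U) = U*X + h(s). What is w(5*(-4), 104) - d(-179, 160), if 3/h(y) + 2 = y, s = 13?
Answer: 167522/11 ≈ 15229.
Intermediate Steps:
h(y) = 3/(-2 + y)
w(X, U) = 3/11 + U*X (w(X, U) = U*X + 3/(-2 + 13) = U*X + 3/11 = 3/11 + U*X)
d(k, O) = -209*k + O*(-142 + O)*(O + k) (d(k, O) = -209*k + ((O + k)*(-142 + O))*O = -209*k + ((-142 + O)*(O + k))*O = -209*k + O*(-142 + O)*(O + k))
w(5*(-4), 104) - d(-179, 160) = (3/11 + 104*(5*(-4))) - (160³ - 209*(-179) - 142*160² - 179*160² - 142*160*(-179)) = (3/11 + 104*(-20)) - (4096000 + 37411 - 142*25600 - 179*25600 + 4066880) = (3/11 - 2080) - (4096000 + 37411 - 3635200 - 4582400 + 4066880) = -22877/11 - 1*(-17309) = -22877/11 + 17309 = 167522/11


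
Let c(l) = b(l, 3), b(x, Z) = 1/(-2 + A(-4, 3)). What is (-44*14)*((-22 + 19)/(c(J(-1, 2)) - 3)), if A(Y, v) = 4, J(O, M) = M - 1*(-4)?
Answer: -3696/5 ≈ -739.20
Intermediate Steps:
J(O, M) = 4 + M (J(O, M) = M + 4 = 4 + M)
b(x, Z) = 1/2 (b(x, Z) = 1/(-2 + 4) = 1/2)
c(l) = 1/2
(-44*14)*((-22 + 19)/(c(J(-1, 2)) - 3)) = (-44*14)*((-22 + 19)/(1/2 - 3)) = -(-1848)/(-5/2) = -(-1848)*(-2)/5 = -616*6/5 = -3696/5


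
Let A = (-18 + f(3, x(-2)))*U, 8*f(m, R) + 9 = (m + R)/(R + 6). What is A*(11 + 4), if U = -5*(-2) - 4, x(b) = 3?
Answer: -6855/4 ≈ -1713.8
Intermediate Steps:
U = 6 (U = 10 - 4 = 6)
f(m, R) = -9/8 + (R + m)/(8*(6 + R)) (f(m, R) = -9/8 + ((m + R)/(R + 6))/8 = -9/8 + ((R + m)/(6 + R))/8 = -9/8 + (R + m)/(8*(6 + R)))
A = -457/4 (A = (-18 + (-54 + 3 - 8*3)/(8*(6 + 3)))*6 = (-18 + (⅛)*(-54 + 3 - 24)/9)*6 = (-18 + (⅛)*(⅑)*(-75))*6 = (-18 - 25/24)*6 = -457/24*6 = -457/4 ≈ -114.25)
A*(11 + 4) = -457*(11 + 4)/4 = -457/4*15 = -6855/4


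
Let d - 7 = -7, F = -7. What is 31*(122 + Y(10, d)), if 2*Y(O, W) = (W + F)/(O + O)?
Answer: 151063/40 ≈ 3776.6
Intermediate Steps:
d = 0 (d = 7 - 7 = 0)
Y(O, W) = (-7 + W)/(4*O) (Y(O, W) = ((W - 7)/(O + O))/2 = ((-7 + W)/((2*O)))/2 = ((-7 + W)*(1/(2*O)))/2 = ((-7 + W)/(2*O))/2 = (-7 + W)/(4*O))
31*(122 + Y(10, d)) = 31*(122 + (1/4)*(-7 + 0)/10) = 31*(122 + (1/4)*(1/10)*(-7)) = 31*(122 - 7/40) = 31*(4873/40) = 151063/40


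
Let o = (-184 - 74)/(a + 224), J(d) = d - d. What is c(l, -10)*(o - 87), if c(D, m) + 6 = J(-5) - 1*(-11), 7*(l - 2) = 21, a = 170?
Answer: -86340/197 ≈ -438.27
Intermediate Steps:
l = 5 (l = 2 + (⅐)*21 = 2 + 3 = 5)
J(d) = 0
c(D, m) = 5 (c(D, m) = -6 + (0 - 1*(-11)) = -6 + (0 + 11) = -6 + 11 = 5)
o = -129/197 (o = (-184 - 74)/(170 + 224) = -258/394 = -258*1/394 = -129/197 ≈ -0.65482)
c(l, -10)*(o - 87) = 5*(-129/197 - 87) = 5*(-17268/197) = -86340/197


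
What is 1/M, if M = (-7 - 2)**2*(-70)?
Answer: -1/5670 ≈ -0.00017637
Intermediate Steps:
M = -5670 (M = (-9)**2*(-70) = 81*(-70) = -5670)
1/M = 1/(-5670) = -1/5670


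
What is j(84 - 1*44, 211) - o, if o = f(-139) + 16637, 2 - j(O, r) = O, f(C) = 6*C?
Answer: -15841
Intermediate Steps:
j(O, r) = 2 - O
o = 15803 (o = 6*(-139) + 16637 = -834 + 16637 = 15803)
j(84 - 1*44, 211) - o = (2 - (84 - 1*44)) - 1*15803 = (2 - (84 - 44)) - 15803 = (2 - 1*40) - 15803 = (2 - 40) - 15803 = -38 - 15803 = -15841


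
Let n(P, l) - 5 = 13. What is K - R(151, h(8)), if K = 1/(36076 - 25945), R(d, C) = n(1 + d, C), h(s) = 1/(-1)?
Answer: -182357/10131 ≈ -18.000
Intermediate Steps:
n(P, l) = 18 (n(P, l) = 5 + 13 = 18)
h(s) = -1
R(d, C) = 18
K = 1/10131 ≈ 9.8707e-5
K - R(151, h(8)) = 1/10131 - 1*18 = 1/10131 - 18 = -182357/10131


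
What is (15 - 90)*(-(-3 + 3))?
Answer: 0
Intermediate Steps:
(15 - 90)*(-(-3 + 3)) = -(-75)*0 = -75*0 = 0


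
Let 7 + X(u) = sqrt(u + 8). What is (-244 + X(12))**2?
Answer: 63021 - 1004*sqrt(5) ≈ 60776.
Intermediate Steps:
X(u) = -7 + sqrt(8 + u) (X(u) = -7 + sqrt(u + 8) = -7 + sqrt(8 + u))
(-244 + X(12))**2 = (-244 + (-7 + sqrt(8 + 12)))**2 = (-244 + (-7 + sqrt(20)))**2 = (-244 + (-7 + 2*sqrt(5)))**2 = (-251 + 2*sqrt(5))**2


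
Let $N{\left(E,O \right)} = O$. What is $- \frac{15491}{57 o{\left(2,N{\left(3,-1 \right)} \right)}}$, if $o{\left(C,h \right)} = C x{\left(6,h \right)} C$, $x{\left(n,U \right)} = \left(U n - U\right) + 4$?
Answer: $\frac{15491}{228} \approx 67.943$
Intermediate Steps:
$x{\left(n,U \right)} = 4 - U + U n$ ($x{\left(n,U \right)} = \left(- U + U n\right) + 4 = 4 - U + U n$)
$o{\left(C,h \right)} = C^{2} \left(4 + 5 h\right)$ ($o{\left(C,h \right)} = C \left(4 - h + h 6\right) C = C \left(4 - h + 6 h\right) C = C \left(4 + 5 h\right) C = C^{2} \left(4 + 5 h\right)$)
$- \frac{15491}{57 o{\left(2,N{\left(3,-1 \right)} \right)}} = - \frac{15491}{57 \cdot 2^{2} \left(4 + 5 \left(-1\right)\right)} = - \frac{15491}{57 \cdot 4 \left(4 - 5\right)} = - \frac{15491}{57 \cdot 4 \left(-1\right)} = - \frac{15491}{57 \left(-4\right)} = - \frac{15491}{-228} = \left(-15491\right) \left(- \frac{1}{228}\right) = \frac{15491}{228}$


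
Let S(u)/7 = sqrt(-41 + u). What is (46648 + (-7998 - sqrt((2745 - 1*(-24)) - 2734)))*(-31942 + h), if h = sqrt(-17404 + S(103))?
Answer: -(31942 - I*sqrt(17404 - 7*sqrt(62)))*(38650 - sqrt(35)) ≈ -1.2344e+9 + 5.09e+6*I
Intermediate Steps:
S(u) = 7*sqrt(-41 + u)
h = sqrt(-17404 + 7*sqrt(62)) (h = sqrt(-17404 + 7*sqrt(-41 + 103)) = sqrt(-17404 + 7*sqrt(62)) ≈ 131.72*I)
(46648 + (-7998 - sqrt((2745 - 1*(-24)) - 2734)))*(-31942 + h) = (46648 + (-7998 - sqrt((2745 - 1*(-24)) - 2734)))*(-31942 + sqrt(-17404 + 7*sqrt(62))) = (46648 + (-7998 - sqrt((2745 + 24) - 2734)))*(-31942 + sqrt(-17404 + 7*sqrt(62))) = (46648 + (-7998 - sqrt(2769 - 2734)))*(-31942 + sqrt(-17404 + 7*sqrt(62))) = (46648 + (-7998 - sqrt(35)))*(-31942 + sqrt(-17404 + 7*sqrt(62))) = (38650 - sqrt(35))*(-31942 + sqrt(-17404 + 7*sqrt(62))) = (-31942 + sqrt(-17404 + 7*sqrt(62)))*(38650 - sqrt(35))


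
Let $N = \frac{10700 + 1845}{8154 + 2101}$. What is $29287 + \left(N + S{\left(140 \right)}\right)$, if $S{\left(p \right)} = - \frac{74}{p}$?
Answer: $\frac{600690619}{20510} \approx 29288.0$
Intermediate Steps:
$N = \frac{2509}{2051}$ ($N = \frac{12545}{10255} = 12545 \cdot \frac{1}{10255} = \frac{2509}{2051} \approx 1.2233$)
$29287 + \left(N + S{\left(140 \right)}\right) = 29287 + \left(\frac{2509}{2051} - \frac{74}{140}\right) = 29287 + \left(\frac{2509}{2051} - \frac{37}{70}\right) = 29287 + \frac{14249}{20510} = \frac{600690619}{20510}$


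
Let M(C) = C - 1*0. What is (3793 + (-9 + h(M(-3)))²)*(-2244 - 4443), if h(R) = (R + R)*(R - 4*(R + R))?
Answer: -147234366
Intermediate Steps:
M(C) = C (M(C) = C + 0 = C)
h(R) = -14*R² (h(R) = (2*R)*(R - 8*R) = (2*R)*(-7*R) = -14*R²)
(3793 + (-9 + h(M(-3)))²)*(-2244 - 4443) = (3793 + (-9 - 14*(-3)²)²)*(-2244 - 4443) = (3793 + (-9 - 14*9)²)*(-6687) = (3793 + (-9 - 126)²)*(-6687) = (3793 + (-135)²)*(-6687) = (3793 + 18225)*(-6687) = 22018*(-6687) = -147234366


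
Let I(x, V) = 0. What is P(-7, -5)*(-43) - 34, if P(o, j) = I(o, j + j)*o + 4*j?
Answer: 826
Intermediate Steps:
P(o, j) = 4*j (P(o, j) = 0*o + 4*j = 0 + 4*j = 4*j)
P(-7, -5)*(-43) - 34 = (4*(-5))*(-43) - 34 = -20*(-43) - 34 = 860 - 34 = 826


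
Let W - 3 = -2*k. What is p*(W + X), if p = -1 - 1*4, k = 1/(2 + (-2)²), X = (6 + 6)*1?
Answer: -220/3 ≈ -73.333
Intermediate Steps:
X = 12 (X = 12*1 = 12)
k = ⅙ (k = 1/(2 + 4) = 1/6 = ⅙ ≈ 0.16667)
p = -5 (p = -1 - 4 = -5)
W = 8/3 (W = 3 - 2*⅙ = 3 - ⅓ = 8/3 ≈ 2.6667)
p*(W + X) = -5*(8/3 + 12) = -5*44/3 = -220/3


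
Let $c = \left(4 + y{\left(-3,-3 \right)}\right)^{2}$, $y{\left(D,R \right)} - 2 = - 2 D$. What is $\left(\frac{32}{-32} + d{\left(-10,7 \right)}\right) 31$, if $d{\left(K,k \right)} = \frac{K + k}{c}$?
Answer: $- \frac{1519}{48} \approx -31.646$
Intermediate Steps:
$y{\left(D,R \right)} = 2 - 2 D$
$c = 144$ ($c = \left(4 + \left(2 - -6\right)\right)^{2} = \left(4 + \left(2 + 6\right)\right)^{2} = \left(4 + 8\right)^{2} = 12^{2} = 144$)
$d{\left(K,k \right)} = \frac{K}{144} + \frac{k}{144}$ ($d{\left(K,k \right)} = \frac{K + k}{144} = \left(K + k\right) \frac{1}{144} = \frac{K}{144} + \frac{k}{144}$)
$\left(\frac{32}{-32} + d{\left(-10,7 \right)}\right) 31 = \left(\frac{32}{-32} + \left(\frac{1}{144} \left(-10\right) + \frac{1}{144} \cdot 7\right)\right) 31 = \left(32 \left(- \frac{1}{32}\right) + \left(- \frac{5}{72} + \frac{7}{144}\right)\right) 31 = \left(-1 - \frac{1}{48}\right) 31 = \left(- \frac{49}{48}\right) 31 = - \frac{1519}{48}$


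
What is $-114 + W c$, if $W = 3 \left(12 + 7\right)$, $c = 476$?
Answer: $27018$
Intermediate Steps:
$W = 57$ ($W = 3 \cdot 19 = 57$)
$-114 + W c = -114 + 57 \cdot 476 = -114 + 27132 = 27018$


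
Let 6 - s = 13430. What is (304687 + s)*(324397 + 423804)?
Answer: 217923267863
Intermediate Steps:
s = -13424 (s = 6 - 1*13430 = 6 - 13430 = -13424)
(304687 + s)*(324397 + 423804) = (304687 - 13424)*(324397 + 423804) = 291263*748201 = 217923267863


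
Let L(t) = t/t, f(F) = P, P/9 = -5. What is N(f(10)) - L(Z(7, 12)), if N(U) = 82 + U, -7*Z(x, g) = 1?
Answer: 36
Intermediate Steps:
Z(x, g) = -⅐ (Z(x, g) = -⅐*1 = -⅐)
P = -45 (P = 9*(-5) = -45)
f(F) = -45
L(t) = 1
N(f(10)) - L(Z(7, 12)) = (82 - 45) - 1*1 = 37 - 1 = 36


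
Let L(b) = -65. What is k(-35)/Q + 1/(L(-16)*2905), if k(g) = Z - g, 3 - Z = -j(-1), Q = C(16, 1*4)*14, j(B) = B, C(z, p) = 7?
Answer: 998061/2643550 ≈ 0.37755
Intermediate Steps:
Q = 98 (Q = 7*14 = 98)
Z = 2 (Z = 3 - (-1)*(-1) = 3 - 1*1 = 3 - 1 = 2)
k(g) = 2 - g
k(-35)/Q + 1/(L(-16)*2905) = (2 - 1*(-35))/98 + 1/(-65*2905) = (2 + 35)*(1/98) - 1/65*1/2905 = 37*(1/98) - 1/188825 = 37/98 - 1/188825 = 998061/2643550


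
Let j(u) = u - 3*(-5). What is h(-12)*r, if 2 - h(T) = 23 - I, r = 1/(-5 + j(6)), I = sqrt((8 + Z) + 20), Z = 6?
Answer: -21/16 + sqrt(34)/16 ≈ -0.94807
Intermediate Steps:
j(u) = 15 + u (j(u) = u + 15 = 15 + u)
I = sqrt(34) (I = sqrt((8 + 6) + 20) = sqrt(14 + 20) = sqrt(34) ≈ 5.8309)
r = 1/16 (r = 1/(-5 + (15 + 6)) = 1/(-5 + 21) = 1/16 ≈ 0.062500)
h(T) = -21 + sqrt(34) (h(T) = 2 - (23 - sqrt(34)) = 2 + (-23 + sqrt(34)) = -21 + sqrt(34))
h(-12)*r = (-21 + sqrt(34))*(1/16) = -21/16 + sqrt(34)/16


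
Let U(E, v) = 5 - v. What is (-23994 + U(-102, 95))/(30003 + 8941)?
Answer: -6021/9736 ≈ -0.61843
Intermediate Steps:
(-23994 + U(-102, 95))/(30003 + 8941) = (-23994 + (5 - 1*95))/(30003 + 8941) = (-23994 + (5 - 95))/38944 = (-23994 - 90)*(1/38944) = -24084*1/38944 = -6021/9736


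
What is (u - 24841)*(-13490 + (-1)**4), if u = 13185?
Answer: 157227784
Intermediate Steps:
(u - 24841)*(-13490 + (-1)**4) = (13185 - 24841)*(-13490 + (-1)**4) = -11656*(-13490 + 1) = -11656*(-13489) = 157227784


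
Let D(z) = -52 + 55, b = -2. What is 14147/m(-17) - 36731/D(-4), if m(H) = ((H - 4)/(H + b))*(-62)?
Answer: -771907/62 ≈ -12450.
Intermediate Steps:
D(z) = 3
m(H) = -62*(-4 + H)/(-2 + H) (m(H) = ((H - 4)/(H - 2))*(-62) = ((-4 + H)/(-2 + H))*(-62) = -62*(-4 + H)/(-2 + H))
14147/m(-17) - 36731/D(-4) = 14147/((62*(4 - 1*(-17))/(-2 - 17))) - 36731/3 = 14147/((62*(4 + 17)/(-19))) - 36731*⅓ = 14147/((62*(-1/19)*21)) - 36731/3 = 14147/(-1302/19) - 36731/3 = 14147*(-19/1302) - 36731/3 = -38399/186 - 36731/3 = -771907/62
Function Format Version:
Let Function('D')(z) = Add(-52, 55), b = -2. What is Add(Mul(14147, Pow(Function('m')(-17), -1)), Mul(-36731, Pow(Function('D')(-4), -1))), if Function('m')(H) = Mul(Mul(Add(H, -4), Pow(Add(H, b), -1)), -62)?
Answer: Rational(-771907, 62) ≈ -12450.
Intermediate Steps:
Function('D')(z) = 3
Function('m')(H) = Mul(-62, Pow(Add(-2, H), -1), Add(-4, H)) (Function('m')(H) = Mul(Mul(Add(H, -4), Pow(Add(H, -2), -1)), -62) = Mul(Mul(Add(-4, H), Pow(Add(-2, H), -1)), -62) = Mul(Mul(Pow(Add(-2, H), -1), Add(-4, H)), -62) = Mul(-62, Pow(Add(-2, H), -1), Add(-4, H)))
Add(Mul(14147, Pow(Function('m')(-17), -1)), Mul(-36731, Pow(Function('D')(-4), -1))) = Add(Mul(14147, Pow(Mul(62, Pow(Add(-2, -17), -1), Add(4, Mul(-1, -17))), -1)), Mul(-36731, Pow(3, -1))) = Add(Mul(14147, Pow(Mul(62, Pow(-19, -1), Add(4, 17)), -1)), Mul(-36731, Rational(1, 3))) = Add(Mul(14147, Pow(Mul(62, Rational(-1, 19), 21), -1)), Rational(-36731, 3)) = Add(Mul(14147, Pow(Rational(-1302, 19), -1)), Rational(-36731, 3)) = Add(Mul(14147, Rational(-19, 1302)), Rational(-36731, 3)) = Add(Rational(-38399, 186), Rational(-36731, 3)) = Rational(-771907, 62)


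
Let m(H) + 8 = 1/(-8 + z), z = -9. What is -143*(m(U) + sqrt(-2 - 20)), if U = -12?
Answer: 19591/17 - 143*I*sqrt(22) ≈ 1152.4 - 670.73*I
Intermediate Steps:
m(H) = -137/17 (m(H) = -8 + 1/(-8 - 9) = -8 + 1/(-17) = -8 - 1/17 = -137/17)
-143*(m(U) + sqrt(-2 - 20)) = -143*(-137/17 + sqrt(-2 - 20)) = -143*(-137/17 + sqrt(-22)) = -143*(-137/17 + I*sqrt(22)) = 19591/17 - 143*I*sqrt(22)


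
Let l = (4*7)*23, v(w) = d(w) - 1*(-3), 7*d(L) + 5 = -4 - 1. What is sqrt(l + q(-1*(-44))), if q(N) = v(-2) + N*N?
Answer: sqrt(126497)/7 ≈ 50.809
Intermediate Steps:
d(L) = -10/7 (d(L) = -5/7 + (-4 - 1)/7 = -5/7 + (1/7)*(-5) = -5/7 - 5/7 = -10/7)
v(w) = 11/7 (v(w) = -10/7 - 1*(-3) = -10/7 + 3 = 11/7)
q(N) = 11/7 + N**2 (q(N) = 11/7 + N*N = 11/7 + N**2)
l = 644 (l = 28*23 = 644)
sqrt(l + q(-1*(-44))) = sqrt(644 + (11/7 + (-1*(-44))**2)) = sqrt(644 + (11/7 + 44**2)) = sqrt(644 + (11/7 + 1936)) = sqrt(644 + 13563/7) = sqrt(18071/7) = sqrt(126497)/7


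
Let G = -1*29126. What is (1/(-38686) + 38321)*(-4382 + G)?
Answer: -24837573878570/19343 ≈ -1.2841e+9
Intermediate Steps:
G = -29126
(1/(-38686) + 38321)*(-4382 + G) = (1/(-38686) + 38321)*(-4382 - 29126) = (-1/38686 + 38321)*(-33508) = (1482486205/38686)*(-33508) = -24837573878570/19343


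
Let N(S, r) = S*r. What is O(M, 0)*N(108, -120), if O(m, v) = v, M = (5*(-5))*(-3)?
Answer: 0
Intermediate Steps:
M = 75 (M = -25*(-3) = 75)
O(M, 0)*N(108, -120) = 0*(108*(-120)) = 0*(-12960) = 0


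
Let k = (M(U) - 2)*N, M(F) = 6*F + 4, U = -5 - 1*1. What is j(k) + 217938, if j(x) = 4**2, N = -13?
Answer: 217954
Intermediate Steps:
U = -6 (U = -5 - 1 = -6)
M(F) = 4 + 6*F
k = 442 (k = ((4 + 6*(-6)) - 2)*(-13) = ((4 - 36) - 2)*(-13) = (-32 - 2)*(-13) = -34*(-13) = 442)
j(x) = 16
j(k) + 217938 = 16 + 217938 = 217954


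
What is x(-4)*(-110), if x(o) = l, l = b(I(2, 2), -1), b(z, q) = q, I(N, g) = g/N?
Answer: 110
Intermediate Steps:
l = -1
x(o) = -1
x(-4)*(-110) = -1*(-110) = 110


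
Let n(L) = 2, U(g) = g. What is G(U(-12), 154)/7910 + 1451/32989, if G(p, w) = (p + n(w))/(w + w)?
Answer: 32133749/730640372 ≈ 0.043980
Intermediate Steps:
G(p, w) = (2 + p)/(2*w) (G(p, w) = (p + 2)/(w + w) = (2 + p)/((2*w)) = (2 + p)*(1/(2*w)) = (2 + p)/(2*w))
G(U(-12), 154)/7910 + 1451/32989 = ((½)*(2 - 12)/154)/7910 + 1451/32989 = ((½)*(1/154)*(-10))*(1/7910) + 1451*(1/32989) = -5/154*1/7910 + 1451/32989 = -1/243628 + 1451/32989 = 32133749/730640372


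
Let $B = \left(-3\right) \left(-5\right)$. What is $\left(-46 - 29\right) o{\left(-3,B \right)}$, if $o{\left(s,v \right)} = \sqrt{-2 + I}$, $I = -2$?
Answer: $- 150 i \approx - 150.0 i$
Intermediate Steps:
$B = 15$
$o{\left(s,v \right)} = 2 i$ ($o{\left(s,v \right)} = \sqrt{-2 - 2} = \sqrt{-4} = 2 i$)
$\left(-46 - 29\right) o{\left(-3,B \right)} = \left(-46 - 29\right) 2 i = - 75 \cdot 2 i = - 150 i$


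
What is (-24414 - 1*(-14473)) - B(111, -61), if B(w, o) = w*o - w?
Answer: -3059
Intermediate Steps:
B(w, o) = -w + o*w (B(w, o) = o*w - w = -w + o*w)
(-24414 - 1*(-14473)) - B(111, -61) = (-24414 - 1*(-14473)) - 111*(-1 - 61) = (-24414 + 14473) - 111*(-62) = -9941 - 1*(-6882) = -9941 + 6882 = -3059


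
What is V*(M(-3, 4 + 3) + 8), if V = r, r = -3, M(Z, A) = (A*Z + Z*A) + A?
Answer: 81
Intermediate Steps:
M(Z, A) = A + 2*A*Z (M(Z, A) = (A*Z + A*Z) + A = 2*A*Z + A = A + 2*A*Z)
V = -3
V*(M(-3, 4 + 3) + 8) = -3*((4 + 3)*(1 + 2*(-3)) + 8) = -3*(7*(1 - 6) + 8) = -3*(7*(-5) + 8) = -3*(-35 + 8) = -3*(-27) = 81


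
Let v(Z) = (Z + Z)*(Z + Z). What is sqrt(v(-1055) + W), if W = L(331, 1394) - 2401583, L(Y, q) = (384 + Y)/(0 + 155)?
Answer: sqrt(1970551270)/31 ≈ 1432.0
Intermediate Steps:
L(Y, q) = 384/155 + Y/155 (L(Y, q) = (384 + Y)/155 = (384 + Y)*(1/155) = 384/155 + Y/155)
v(Z) = 4*Z**2 (v(Z) = (2*Z)*(2*Z) = 4*Z**2)
W = -74448930/31 (W = (384/155 + (1/155)*331) - 2401583 = (384/155 + 331/155) - 2401583 = 143/31 - 2401583 = -74448930/31 ≈ -2.4016e+6)
sqrt(v(-1055) + W) = sqrt(4*(-1055)**2 - 74448930/31) = sqrt(4*1113025 - 74448930/31) = sqrt(4452100 - 74448930/31) = sqrt(63566170/31) = sqrt(1970551270)/31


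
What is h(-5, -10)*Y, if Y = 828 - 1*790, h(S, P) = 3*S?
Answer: -570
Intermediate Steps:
Y = 38 (Y = 828 - 790 = 38)
h(-5, -10)*Y = (3*(-5))*38 = -15*38 = -570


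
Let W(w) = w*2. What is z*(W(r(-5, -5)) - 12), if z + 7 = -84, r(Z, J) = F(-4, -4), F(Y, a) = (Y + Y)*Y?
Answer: -4732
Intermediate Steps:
F(Y, a) = 2*Y**2 (F(Y, a) = (2*Y)*Y = 2*Y**2)
r(Z, J) = 32 (r(Z, J) = 2*(-4)**2 = 2*16 = 32)
z = -91 (z = -7 - 84 = -91)
W(w) = 2*w
z*(W(r(-5, -5)) - 12) = -91*(2*32 - 12) = -91*(64 - 12) = -91*52 = -4732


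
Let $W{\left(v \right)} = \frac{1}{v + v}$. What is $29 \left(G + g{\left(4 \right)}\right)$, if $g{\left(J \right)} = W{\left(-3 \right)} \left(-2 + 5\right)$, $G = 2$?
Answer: $\frac{87}{2} \approx 43.5$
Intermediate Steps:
$W{\left(v \right)} = \frac{1}{2 v}$
$g{\left(J \right)} = - \frac{1}{2}$ ($g{\left(J \right)} = \frac{1}{2 \left(-3\right)} \left(-2 + 5\right) = \frac{1}{2} \left(- \frac{1}{3}\right) 3 = \left(- \frac{1}{6}\right) 3 = - \frac{1}{2}$)
$29 \left(G + g{\left(4 \right)}\right) = 29 \left(2 - \frac{1}{2}\right) = 29 \cdot \frac{3}{2} = \frac{87}{2}$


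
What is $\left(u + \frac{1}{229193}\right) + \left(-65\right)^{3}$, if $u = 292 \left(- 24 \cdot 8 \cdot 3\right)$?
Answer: $- \frac{101490556680}{229193} \approx -4.4282 \cdot 10^{5}$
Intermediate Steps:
$u = -168192$ ($u = 292 \left(\left(-24\right) 24\right) = 292 \left(-576\right) = -168192$)
$\left(u + \frac{1}{229193}\right) + \left(-65\right)^{3} = \left(-168192 + \frac{1}{229193}\right) + \left(-65\right)^{3} = \left(-168192 + \frac{1}{229193}\right) - 274625 = - \frac{38548429055}{229193} - 274625 = - \frac{101490556680}{229193}$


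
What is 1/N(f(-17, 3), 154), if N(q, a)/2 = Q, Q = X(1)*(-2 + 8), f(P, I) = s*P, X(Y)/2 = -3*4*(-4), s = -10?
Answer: 1/1152 ≈ 0.00086806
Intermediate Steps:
X(Y) = 96 (X(Y) = 2*(-3*4*(-4)) = 2*(-12*(-4)) = 2*48 = 96)
f(P, I) = -10*P
Q = 576 (Q = 96*(-2 + 8) = 96*6 = 576)
N(q, a) = 1152 (N(q, a) = 2*576 = 1152)
1/N(f(-17, 3), 154) = 1/1152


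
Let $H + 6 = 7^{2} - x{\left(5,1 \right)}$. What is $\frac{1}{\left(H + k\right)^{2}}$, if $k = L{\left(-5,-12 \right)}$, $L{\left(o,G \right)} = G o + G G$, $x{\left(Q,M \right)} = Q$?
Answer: $\frac{1}{58564} \approx 1.7075 \cdot 10^{-5}$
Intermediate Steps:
$L{\left(o,G \right)} = G^{2} + G o$ ($L{\left(o,G \right)} = G o + G^{2} = G^{2} + G o$)
$k = 204$ ($k = - 12 \left(-12 - 5\right) = \left(-12\right) \left(-17\right) = 204$)
$H = 38$ ($H = -6 + \left(7^{2} - 5\right) = -6 + \left(49 - 5\right) = -6 + 44 = 38$)
$\frac{1}{\left(H + k\right)^{2}} = \frac{1}{\left(38 + 204\right)^{2}} = \frac{1}{242^{2}} = \frac{1}{58564}$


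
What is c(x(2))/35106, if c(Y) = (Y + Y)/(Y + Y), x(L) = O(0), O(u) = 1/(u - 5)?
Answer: 1/35106 ≈ 2.8485e-5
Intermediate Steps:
O(u) = 1/(-5 + u)
x(L) = -⅕ (x(L) = 1/(-5 + 0) = 1/(-5) = -⅕)
c(Y) = 1 (c(Y) = (2*Y)/((2*Y)) = (2*Y)*(1/(2*Y)) = 1)
c(x(2))/35106 = 1/35106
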